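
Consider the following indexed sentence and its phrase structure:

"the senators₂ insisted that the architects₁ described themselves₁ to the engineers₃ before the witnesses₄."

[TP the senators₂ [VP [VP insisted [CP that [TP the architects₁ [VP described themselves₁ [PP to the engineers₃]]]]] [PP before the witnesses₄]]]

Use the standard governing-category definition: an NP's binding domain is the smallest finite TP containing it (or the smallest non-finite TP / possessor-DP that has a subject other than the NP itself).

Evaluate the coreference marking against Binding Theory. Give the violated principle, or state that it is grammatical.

The two coindexed NPs are *the architects₁* and *themselves₁*.
*themselves₁* is an anaphor; its binding domain is the embedded TP, whose subject is the architects₁. *the architects₁* c-commands it within that domain and shares its index, so Principle A is satisfied.
*the architects₁* is an R-expression; *themselves₁* does not c-command it, and no other NP shares its index, so Principle C is satisfied.
All principles are respected.

grammatical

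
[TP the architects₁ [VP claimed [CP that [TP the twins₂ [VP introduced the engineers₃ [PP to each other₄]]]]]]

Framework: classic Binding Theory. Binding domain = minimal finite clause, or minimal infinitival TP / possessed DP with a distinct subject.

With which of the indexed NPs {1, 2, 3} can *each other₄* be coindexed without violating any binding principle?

{2, 3}

*each other* is an anaphor, so Principle A applies: it must be bound in its binding domain.
Binding domain of *each other₄*: the embedded TP, whose subject is the twins₂.
*the architects₁* c-commands the anaphor but is outside its binding domain → cannot satisfy Principle A.
*the twins₂* c-commands the anaphor within its binding domain → licit binder.
*the engineers₃* c-commands the anaphor within its binding domain → licit binder.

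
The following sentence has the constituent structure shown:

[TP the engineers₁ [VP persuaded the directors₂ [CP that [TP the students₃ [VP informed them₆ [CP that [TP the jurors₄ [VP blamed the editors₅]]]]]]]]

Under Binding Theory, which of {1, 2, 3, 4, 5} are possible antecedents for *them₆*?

*them* is a pronoun, so Principle B applies: it must be free in its binding domain.
Binding domain of *them₆*: the embedded TP, whose subject is the students₃.
*the engineers₁* c-commands the pronoun but from outside its binding domain, and is not c-commanded by it → coindexation permitted.
*the directors₂* c-commands the pronoun but from outside its binding domain, and is not c-commanded by it → coindexation permitted.
*the students₃* c-commands the pronoun within its binding domain → coindexation would violate Principle B.
*the jurors₄*: the pronoun c-commands this R-expression → coindexation would violate Principle C on *the jurors₄*.
*the editors₅*: the pronoun c-commands this R-expression → coindexation would violate Principle C on *the editors₅*.

{1, 2}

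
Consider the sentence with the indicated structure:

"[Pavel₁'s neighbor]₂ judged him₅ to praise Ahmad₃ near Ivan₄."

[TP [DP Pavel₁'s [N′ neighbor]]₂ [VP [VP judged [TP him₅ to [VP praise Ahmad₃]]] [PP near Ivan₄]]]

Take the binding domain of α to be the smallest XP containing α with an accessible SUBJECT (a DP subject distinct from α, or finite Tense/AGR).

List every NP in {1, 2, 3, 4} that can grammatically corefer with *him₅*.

{1, 4}

*him* is a pronoun, so Principle B applies: it must be free in its binding domain.
Binding domain of *him₅*: the matrix TP, whose subject is [Pavel₁'s neighbor]₂.
*Pavel₁* and the pronoun do not c-command one another → neither Principle B nor Principle C is at stake; coindexation permitted.
*[Pavel₁'s neighbor]₂* c-commands the pronoun within its binding domain → coindexation would violate Principle B.
*Ahmad₃*: the pronoun c-commands this R-expression → coindexation would violate Principle C on *Ahmad₃*.
*Ivan₄* and the pronoun do not c-command one another → neither Principle B nor Principle C is at stake; coindexation permitted.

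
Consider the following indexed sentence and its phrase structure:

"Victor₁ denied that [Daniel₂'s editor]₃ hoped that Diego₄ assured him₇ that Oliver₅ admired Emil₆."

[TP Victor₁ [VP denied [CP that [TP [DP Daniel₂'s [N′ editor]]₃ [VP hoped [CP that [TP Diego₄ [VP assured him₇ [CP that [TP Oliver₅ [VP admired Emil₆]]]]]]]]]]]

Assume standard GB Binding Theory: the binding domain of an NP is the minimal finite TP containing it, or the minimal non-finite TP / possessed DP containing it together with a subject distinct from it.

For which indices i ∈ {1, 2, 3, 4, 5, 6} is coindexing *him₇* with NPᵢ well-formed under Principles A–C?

*him* is a pronoun, so Principle B applies: it must be free in its binding domain.
Binding domain of *him₇*: the embedded TP, whose subject is Diego₄.
*Victor₁* c-commands the pronoun but from outside its binding domain, and is not c-commanded by it → coindexation permitted.
*Daniel₂* and the pronoun do not c-command one another → neither Principle B nor Principle C is at stake; coindexation permitted.
*[Daniel₂'s editor]₃* c-commands the pronoun but from outside its binding domain, and is not c-commanded by it → coindexation permitted.
*Diego₄* c-commands the pronoun within its binding domain → coindexation would violate Principle B.
*Oliver₅*: the pronoun c-commands this R-expression → coindexation would violate Principle C on *Oliver₅*.
*Emil₆*: the pronoun c-commands this R-expression → coindexation would violate Principle C on *Emil₆*.

{1, 2, 3}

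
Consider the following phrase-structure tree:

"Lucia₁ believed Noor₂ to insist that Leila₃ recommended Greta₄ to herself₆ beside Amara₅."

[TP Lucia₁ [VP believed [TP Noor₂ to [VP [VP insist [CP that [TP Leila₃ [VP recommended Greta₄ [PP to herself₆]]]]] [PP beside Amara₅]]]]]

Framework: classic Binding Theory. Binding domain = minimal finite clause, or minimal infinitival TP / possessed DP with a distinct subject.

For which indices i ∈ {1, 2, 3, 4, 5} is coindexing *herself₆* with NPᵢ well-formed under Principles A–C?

{3, 4}

*herself* is an anaphor, so Principle A applies: it must be bound in its binding domain.
Binding domain of *herself₆*: the embedded TP, whose subject is Leila₃.
*Lucia₁* c-commands the anaphor but is outside its binding domain → cannot satisfy Principle A.
*Noor₂* c-commands the anaphor but is outside its binding domain → cannot satisfy Principle A.
*Leila₃* c-commands the anaphor within its binding domain → licit binder.
*Greta₄* c-commands the anaphor within its binding domain → licit binder.
*Amara₅* does not c-command the anaphor → cannot bind it.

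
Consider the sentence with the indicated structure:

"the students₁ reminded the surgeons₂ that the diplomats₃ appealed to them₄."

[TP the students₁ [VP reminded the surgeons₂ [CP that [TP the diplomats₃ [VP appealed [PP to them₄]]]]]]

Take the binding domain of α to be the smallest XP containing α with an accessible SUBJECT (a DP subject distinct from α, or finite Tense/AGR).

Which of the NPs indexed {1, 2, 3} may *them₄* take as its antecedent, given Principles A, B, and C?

{1, 2}

*them* is a pronoun, so Principle B applies: it must be free in its binding domain.
Binding domain of *them₄*: the embedded TP, whose subject is the diplomats₃.
*the students₁* c-commands the pronoun but from outside its binding domain, and is not c-commanded by it → coindexation permitted.
*the surgeons₂* c-commands the pronoun but from outside its binding domain, and is not c-commanded by it → coindexation permitted.
*the diplomats₃* c-commands the pronoun within its binding domain → coindexation would violate Principle B.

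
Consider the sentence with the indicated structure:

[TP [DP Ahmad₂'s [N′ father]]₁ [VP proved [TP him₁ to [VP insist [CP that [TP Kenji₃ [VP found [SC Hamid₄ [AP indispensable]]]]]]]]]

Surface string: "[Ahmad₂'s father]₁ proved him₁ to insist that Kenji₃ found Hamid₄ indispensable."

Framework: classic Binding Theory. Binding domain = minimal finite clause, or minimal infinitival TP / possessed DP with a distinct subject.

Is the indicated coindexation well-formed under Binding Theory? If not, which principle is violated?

Principle B

The two coindexed NPs are *[Ahmad₂'s father]₁* and *him₁*.
*him₁* is a pronoun. Its binding domain is the matrix TP, whose subject is [Ahmad₂'s father]₁.
*[Ahmad₂'s father]₁* c-commands it within that domain and carries the same index.
The pronoun is locally bound → Principle B violation.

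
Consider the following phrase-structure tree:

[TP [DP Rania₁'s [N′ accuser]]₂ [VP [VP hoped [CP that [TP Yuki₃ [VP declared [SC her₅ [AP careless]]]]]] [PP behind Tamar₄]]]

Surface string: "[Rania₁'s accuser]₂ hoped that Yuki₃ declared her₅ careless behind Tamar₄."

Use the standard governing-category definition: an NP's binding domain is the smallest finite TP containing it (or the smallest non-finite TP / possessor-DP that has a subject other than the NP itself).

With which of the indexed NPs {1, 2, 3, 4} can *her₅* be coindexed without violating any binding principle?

*her* is a pronoun, so Principle B applies: it must be free in its binding domain.
Binding domain of *her₅*: the embedded TP, whose subject is Yuki₃.
*Rania₁* and the pronoun do not c-command one another → neither Principle B nor Principle C is at stake; coindexation permitted.
*[Rania₁'s accuser]₂* c-commands the pronoun but from outside its binding domain, and is not c-commanded by it → coindexation permitted.
*Yuki₃* c-commands the pronoun within its binding domain → coindexation would violate Principle B.
*Tamar₄* and the pronoun do not c-command one another → neither Principle B nor Principle C is at stake; coindexation permitted.

{1, 2, 4}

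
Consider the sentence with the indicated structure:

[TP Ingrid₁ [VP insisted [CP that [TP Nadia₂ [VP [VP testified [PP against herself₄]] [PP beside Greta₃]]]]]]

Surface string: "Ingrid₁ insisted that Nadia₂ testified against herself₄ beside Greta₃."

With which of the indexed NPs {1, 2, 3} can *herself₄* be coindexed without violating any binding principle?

{2}

*herself* is an anaphor, so Principle A applies: it must be bound in its binding domain.
Binding domain of *herself₄*: the embedded TP, whose subject is Nadia₂.
*Ingrid₁* c-commands the anaphor but is outside its binding domain → cannot satisfy Principle A.
*Nadia₂* c-commands the anaphor within its binding domain → licit binder.
*Greta₃* does not c-command the anaphor → cannot bind it.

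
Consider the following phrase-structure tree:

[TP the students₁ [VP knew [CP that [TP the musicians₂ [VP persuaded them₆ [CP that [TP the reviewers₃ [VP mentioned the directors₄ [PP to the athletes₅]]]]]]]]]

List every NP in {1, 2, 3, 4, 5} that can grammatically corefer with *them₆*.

*them* is a pronoun, so Principle B applies: it must be free in its binding domain.
Binding domain of *them₆*: the embedded TP, whose subject is the musicians₂.
*the students₁* c-commands the pronoun but from outside its binding domain, and is not c-commanded by it → coindexation permitted.
*the musicians₂* c-commands the pronoun within its binding domain → coindexation would violate Principle B.
*the reviewers₃*: the pronoun c-commands this R-expression → coindexation would violate Principle C on *the reviewers₃*.
*the directors₄*: the pronoun c-commands this R-expression → coindexation would violate Principle C on *the directors₄*.
*the athletes₅*: the pronoun c-commands this R-expression → coindexation would violate Principle C on *the athletes₅*.

{1}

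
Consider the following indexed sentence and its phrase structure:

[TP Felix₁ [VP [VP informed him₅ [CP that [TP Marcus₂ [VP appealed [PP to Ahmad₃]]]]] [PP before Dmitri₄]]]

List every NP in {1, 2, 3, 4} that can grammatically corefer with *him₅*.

{4}

*him* is a pronoun, so Principle B applies: it must be free in its binding domain.
Binding domain of *him₅*: the matrix TP, whose subject is Felix₁.
*Felix₁* c-commands the pronoun within its binding domain → coindexation would violate Principle B.
*Marcus₂*: the pronoun c-commands this R-expression → coindexation would violate Principle C on *Marcus₂*.
*Ahmad₃*: the pronoun c-commands this R-expression → coindexation would violate Principle C on *Ahmad₃*.
*Dmitri₄* and the pronoun do not c-command one another → neither Principle B nor Principle C is at stake; coindexation permitted.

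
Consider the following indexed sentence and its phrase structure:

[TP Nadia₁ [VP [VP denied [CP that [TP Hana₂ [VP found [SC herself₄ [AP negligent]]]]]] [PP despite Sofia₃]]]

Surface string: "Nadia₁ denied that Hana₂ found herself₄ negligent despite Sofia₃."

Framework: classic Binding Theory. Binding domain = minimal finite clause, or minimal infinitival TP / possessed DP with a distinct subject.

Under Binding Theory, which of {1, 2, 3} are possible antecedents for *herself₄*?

*herself* is an anaphor, so Principle A applies: it must be bound in its binding domain.
Binding domain of *herself₄*: the embedded TP, whose subject is Hana₂.
*Nadia₁* c-commands the anaphor but is outside its binding domain → cannot satisfy Principle A.
*Hana₂* c-commands the anaphor within its binding domain → licit binder.
*Sofia₃* does not c-command the anaphor → cannot bind it.

{2}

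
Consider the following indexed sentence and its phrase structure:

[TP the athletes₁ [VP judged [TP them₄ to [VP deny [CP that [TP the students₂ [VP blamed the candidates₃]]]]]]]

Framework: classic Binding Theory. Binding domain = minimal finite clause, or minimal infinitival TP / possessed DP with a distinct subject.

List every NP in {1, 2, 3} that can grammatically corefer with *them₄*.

none

*them* is a pronoun, so Principle B applies: it must be free in its binding domain.
Binding domain of *them₄*: the matrix TP, whose subject is the athletes₁.
*the athletes₁* c-commands the pronoun within its binding domain → coindexation would violate Principle B.
*the students₂*: the pronoun c-commands this R-expression → coindexation would violate Principle C on *the students₂*.
*the candidates₃*: the pronoun c-commands this R-expression → coindexation would violate Principle C on *the candidates₃*.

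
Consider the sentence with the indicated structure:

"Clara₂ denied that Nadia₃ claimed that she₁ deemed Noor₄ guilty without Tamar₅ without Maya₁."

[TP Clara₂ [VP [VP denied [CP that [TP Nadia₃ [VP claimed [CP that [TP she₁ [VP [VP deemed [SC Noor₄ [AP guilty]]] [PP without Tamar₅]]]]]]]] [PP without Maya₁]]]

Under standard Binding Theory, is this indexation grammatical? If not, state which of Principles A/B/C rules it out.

grammatical

The two coindexed NPs are *Maya₁* and *she₁*.
*she₁* is a pronoun; nothing c-commands it within its binding domain (the embedded TP.), so Principle B holds trivially.
*Maya₁* is an R-expression; *she₁* does not c-command it, and no other NP shares its index, so Principle C is satisfied.
All principles are respected.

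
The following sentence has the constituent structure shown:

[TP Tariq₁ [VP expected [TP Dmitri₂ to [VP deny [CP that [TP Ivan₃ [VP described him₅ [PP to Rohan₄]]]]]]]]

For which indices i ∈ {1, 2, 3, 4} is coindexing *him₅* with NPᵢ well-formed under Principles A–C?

*him* is a pronoun, so Principle B applies: it must be free in its binding domain.
Binding domain of *him₅*: the embedded TP, whose subject is Ivan₃.
*Tariq₁* c-commands the pronoun but from outside its binding domain, and is not c-commanded by it → coindexation permitted.
*Dmitri₂* c-commands the pronoun but from outside its binding domain, and is not c-commanded by it → coindexation permitted.
*Ivan₃* c-commands the pronoun within its binding domain → coindexation would violate Principle B.
*Rohan₄*: the pronoun c-commands this R-expression → coindexation would violate Principle C on *Rohan₄*.

{1, 2}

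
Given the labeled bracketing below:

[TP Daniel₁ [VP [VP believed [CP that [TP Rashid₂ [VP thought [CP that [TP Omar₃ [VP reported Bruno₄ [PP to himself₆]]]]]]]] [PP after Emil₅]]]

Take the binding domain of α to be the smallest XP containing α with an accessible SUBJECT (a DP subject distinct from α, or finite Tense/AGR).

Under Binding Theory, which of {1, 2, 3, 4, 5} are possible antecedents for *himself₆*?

*himself* is an anaphor, so Principle A applies: it must be bound in its binding domain.
Binding domain of *himself₆*: the embedded TP, whose subject is Omar₃.
*Daniel₁* c-commands the anaphor but is outside its binding domain → cannot satisfy Principle A.
*Rashid₂* c-commands the anaphor but is outside its binding domain → cannot satisfy Principle A.
*Omar₃* c-commands the anaphor within its binding domain → licit binder.
*Bruno₄* c-commands the anaphor within its binding domain → licit binder.
*Emil₅* does not c-command the anaphor → cannot bind it.

{3, 4}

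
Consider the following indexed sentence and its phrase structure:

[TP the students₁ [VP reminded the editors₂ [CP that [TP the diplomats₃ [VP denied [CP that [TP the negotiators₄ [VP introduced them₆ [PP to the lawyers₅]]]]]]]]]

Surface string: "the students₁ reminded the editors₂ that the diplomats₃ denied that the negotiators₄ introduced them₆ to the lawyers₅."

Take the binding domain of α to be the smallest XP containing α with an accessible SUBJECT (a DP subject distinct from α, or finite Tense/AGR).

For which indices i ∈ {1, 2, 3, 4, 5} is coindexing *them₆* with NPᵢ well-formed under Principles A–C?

*them* is a pronoun, so Principle B applies: it must be free in its binding domain.
Binding domain of *them₆*: the embedded TP, whose subject is the negotiators₄.
*the students₁* c-commands the pronoun but from outside its binding domain, and is not c-commanded by it → coindexation permitted.
*the editors₂* c-commands the pronoun but from outside its binding domain, and is not c-commanded by it → coindexation permitted.
*the diplomats₃* c-commands the pronoun but from outside its binding domain, and is not c-commanded by it → coindexation permitted.
*the negotiators₄* c-commands the pronoun within its binding domain → coindexation would violate Principle B.
*the lawyers₅*: the pronoun c-commands this R-expression → coindexation would violate Principle C on *the lawyers₅*.

{1, 2, 3}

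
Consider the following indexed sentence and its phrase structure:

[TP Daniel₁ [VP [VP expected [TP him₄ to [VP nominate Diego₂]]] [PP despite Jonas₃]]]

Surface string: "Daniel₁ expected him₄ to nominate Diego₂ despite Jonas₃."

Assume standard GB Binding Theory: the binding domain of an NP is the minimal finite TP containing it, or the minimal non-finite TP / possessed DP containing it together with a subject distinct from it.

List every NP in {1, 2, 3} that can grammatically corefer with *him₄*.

*him* is a pronoun, so Principle B applies: it must be free in its binding domain.
Binding domain of *him₄*: the matrix TP, whose subject is Daniel₁.
*Daniel₁* c-commands the pronoun within its binding domain → coindexation would violate Principle B.
*Diego₂*: the pronoun c-commands this R-expression → coindexation would violate Principle C on *Diego₂*.
*Jonas₃* and the pronoun do not c-command one another → neither Principle B nor Principle C is at stake; coindexation permitted.

{3}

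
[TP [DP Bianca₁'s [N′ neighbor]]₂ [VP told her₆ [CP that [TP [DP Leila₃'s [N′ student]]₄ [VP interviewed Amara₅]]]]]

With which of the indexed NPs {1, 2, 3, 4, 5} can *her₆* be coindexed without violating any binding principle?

{1}

*her* is a pronoun, so Principle B applies: it must be free in its binding domain.
Binding domain of *her₆*: the matrix TP, whose subject is [Bianca₁'s neighbor]₂.
*Bianca₁* and the pronoun do not c-command one another → neither Principle B nor Principle C is at stake; coindexation permitted.
*[Bianca₁'s neighbor]₂* c-commands the pronoun within its binding domain → coindexation would violate Principle B.
*Leila₃*: the pronoun c-commands this R-expression → coindexation would violate Principle C on *Leila₃*.
*[Leila₃'s student]₄*: the pronoun c-commands this R-expression → coindexation would violate Principle C on *[Leila₃'s student]₄*.
*Amara₅*: the pronoun c-commands this R-expression → coindexation would violate Principle C on *Amara₅*.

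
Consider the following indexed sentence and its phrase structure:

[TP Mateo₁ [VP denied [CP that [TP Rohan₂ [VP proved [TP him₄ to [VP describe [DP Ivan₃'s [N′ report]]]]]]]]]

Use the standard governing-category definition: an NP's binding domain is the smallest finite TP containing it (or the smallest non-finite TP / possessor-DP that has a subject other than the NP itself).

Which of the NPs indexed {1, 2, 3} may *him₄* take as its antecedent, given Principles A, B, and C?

*him* is a pronoun, so Principle B applies: it must be free in its binding domain.
Binding domain of *him₄*: the embedded TP, whose subject is Rohan₂.
*Mateo₁* c-commands the pronoun but from outside its binding domain, and is not c-commanded by it → coindexation permitted.
*Rohan₂* c-commands the pronoun within its binding domain → coindexation would violate Principle B.
*Ivan₃*: the pronoun c-commands this R-expression → coindexation would violate Principle C on *Ivan₃*.

{1}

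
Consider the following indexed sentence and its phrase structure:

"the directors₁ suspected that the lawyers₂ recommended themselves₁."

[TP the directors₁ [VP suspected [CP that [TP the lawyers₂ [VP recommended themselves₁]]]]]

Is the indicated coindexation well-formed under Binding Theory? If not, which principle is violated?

The two coindexed NPs are *the directors₁* and *themselves₁*.
*themselves₁* is an anaphor. Principle A requires it to be bound within its binding domain — the embedded TP, whose subject is the lawyers₂.
Within that domain it is c-commanded by *the lawyers₂*, which does not share its index.
*the directors₁* does c-command the anaphor, but from outside its binding domain.
The anaphor is unbound in its domain → Principle A violation.

Principle A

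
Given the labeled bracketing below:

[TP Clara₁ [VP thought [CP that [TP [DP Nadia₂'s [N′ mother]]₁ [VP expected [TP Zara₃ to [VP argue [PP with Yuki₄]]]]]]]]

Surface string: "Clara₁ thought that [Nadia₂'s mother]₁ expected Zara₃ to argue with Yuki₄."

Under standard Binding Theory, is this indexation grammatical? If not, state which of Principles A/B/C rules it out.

Principle C

The two coindexed NPs are *[Nadia₂'s mother]₁* and *Clara₁*.
*[Nadia₂'s mother]₁* is an R-expression. Principle C requires it to be free everywhere.
*Clara₁* c-commands it and carries the same index.
The R-expression is bound → Principle C violation.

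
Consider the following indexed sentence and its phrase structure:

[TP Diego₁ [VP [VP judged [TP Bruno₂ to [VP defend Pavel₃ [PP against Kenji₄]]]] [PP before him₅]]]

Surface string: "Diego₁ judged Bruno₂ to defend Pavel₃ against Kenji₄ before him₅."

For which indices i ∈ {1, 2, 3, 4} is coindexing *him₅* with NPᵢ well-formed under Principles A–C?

{2, 3, 4}

*him* is a pronoun, so Principle B applies: it must be free in its binding domain.
Binding domain of *him₅*: the matrix TP, whose subject is Diego₁.
*Diego₁* c-commands the pronoun within its binding domain → coindexation would violate Principle B.
*Bruno₂* and the pronoun do not c-command one another → neither Principle B nor Principle C is at stake; coindexation permitted.
*Pavel₃* and the pronoun do not c-command one another → neither Principle B nor Principle C is at stake; coindexation permitted.
*Kenji₄* and the pronoun do not c-command one another → neither Principle B nor Principle C is at stake; coindexation permitted.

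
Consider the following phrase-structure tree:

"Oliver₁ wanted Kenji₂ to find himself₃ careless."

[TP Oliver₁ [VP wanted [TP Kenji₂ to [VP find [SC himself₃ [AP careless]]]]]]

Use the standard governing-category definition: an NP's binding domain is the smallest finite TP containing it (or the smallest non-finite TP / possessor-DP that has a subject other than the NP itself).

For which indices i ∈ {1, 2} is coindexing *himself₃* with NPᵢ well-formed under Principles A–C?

{2}

*himself* is an anaphor, so Principle A applies: it must be bound in its binding domain.
Binding domain of *himself₃*: the embedded TP, whose subject is Kenji₂.
*Oliver₁* c-commands the anaphor but is outside its binding domain → cannot satisfy Principle A.
*Kenji₂* c-commands the anaphor within its binding domain → licit binder.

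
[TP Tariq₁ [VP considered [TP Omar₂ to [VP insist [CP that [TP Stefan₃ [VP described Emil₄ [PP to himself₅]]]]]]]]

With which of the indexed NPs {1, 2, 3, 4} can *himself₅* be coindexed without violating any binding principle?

{3, 4}

*himself* is an anaphor, so Principle A applies: it must be bound in its binding domain.
Binding domain of *himself₅*: the embedded TP, whose subject is Stefan₃.
*Tariq₁* c-commands the anaphor but is outside its binding domain → cannot satisfy Principle A.
*Omar₂* c-commands the anaphor but is outside its binding domain → cannot satisfy Principle A.
*Stefan₃* c-commands the anaphor within its binding domain → licit binder.
*Emil₄* c-commands the anaphor within its binding domain → licit binder.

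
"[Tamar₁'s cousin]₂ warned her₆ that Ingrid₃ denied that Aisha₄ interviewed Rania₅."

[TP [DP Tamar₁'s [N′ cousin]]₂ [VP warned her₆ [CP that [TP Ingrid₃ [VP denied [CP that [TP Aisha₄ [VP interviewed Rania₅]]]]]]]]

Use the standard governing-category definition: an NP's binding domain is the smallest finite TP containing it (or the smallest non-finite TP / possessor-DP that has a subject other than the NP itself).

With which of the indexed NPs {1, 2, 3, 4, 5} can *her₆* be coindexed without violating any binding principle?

*her* is a pronoun, so Principle B applies: it must be free in its binding domain.
Binding domain of *her₆*: the matrix TP, whose subject is [Tamar₁'s cousin]₂.
*Tamar₁* and the pronoun do not c-command one another → neither Principle B nor Principle C is at stake; coindexation permitted.
*[Tamar₁'s cousin]₂* c-commands the pronoun within its binding domain → coindexation would violate Principle B.
*Ingrid₃*: the pronoun c-commands this R-expression → coindexation would violate Principle C on *Ingrid₃*.
*Aisha₄*: the pronoun c-commands this R-expression → coindexation would violate Principle C on *Aisha₄*.
*Rania₅*: the pronoun c-commands this R-expression → coindexation would violate Principle C on *Rania₅*.

{1}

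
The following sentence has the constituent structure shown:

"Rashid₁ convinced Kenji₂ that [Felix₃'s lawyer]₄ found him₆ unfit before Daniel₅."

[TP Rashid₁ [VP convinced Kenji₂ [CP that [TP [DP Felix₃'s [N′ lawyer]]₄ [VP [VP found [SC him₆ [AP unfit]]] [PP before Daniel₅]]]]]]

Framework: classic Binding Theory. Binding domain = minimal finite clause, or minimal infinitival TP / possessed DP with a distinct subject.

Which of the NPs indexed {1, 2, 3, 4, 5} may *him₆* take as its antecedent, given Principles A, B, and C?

{1, 2, 3, 5}

*him* is a pronoun, so Principle B applies: it must be free in its binding domain.
Binding domain of *him₆*: the embedded TP, whose subject is [Felix₃'s lawyer]₄.
*Rashid₁* c-commands the pronoun but from outside its binding domain, and is not c-commanded by it → coindexation permitted.
*Kenji₂* c-commands the pronoun but from outside its binding domain, and is not c-commanded by it → coindexation permitted.
*Felix₃* and the pronoun do not c-command one another → neither Principle B nor Principle C is at stake; coindexation permitted.
*[Felix₃'s lawyer]₄* c-commands the pronoun within its binding domain → coindexation would violate Principle B.
*Daniel₅* and the pronoun do not c-command one another → neither Principle B nor Principle C is at stake; coindexation permitted.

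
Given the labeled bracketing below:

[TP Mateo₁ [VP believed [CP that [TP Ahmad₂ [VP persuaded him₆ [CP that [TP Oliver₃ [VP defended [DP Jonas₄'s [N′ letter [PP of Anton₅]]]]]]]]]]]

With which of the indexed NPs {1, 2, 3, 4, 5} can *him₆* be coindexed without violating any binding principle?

*him* is a pronoun, so Principle B applies: it must be free in its binding domain.
Binding domain of *him₆*: the embedded TP, whose subject is Ahmad₂.
*Mateo₁* c-commands the pronoun but from outside its binding domain, and is not c-commanded by it → coindexation permitted.
*Ahmad₂* c-commands the pronoun within its binding domain → coindexation would violate Principle B.
*Oliver₃*: the pronoun c-commands this R-expression → coindexation would violate Principle C on *Oliver₃*.
*Jonas₄*: the pronoun c-commands this R-expression → coindexation would violate Principle C on *Jonas₄*.
*Anton₅*: the pronoun c-commands this R-expression → coindexation would violate Principle C on *Anton₅*.

{1}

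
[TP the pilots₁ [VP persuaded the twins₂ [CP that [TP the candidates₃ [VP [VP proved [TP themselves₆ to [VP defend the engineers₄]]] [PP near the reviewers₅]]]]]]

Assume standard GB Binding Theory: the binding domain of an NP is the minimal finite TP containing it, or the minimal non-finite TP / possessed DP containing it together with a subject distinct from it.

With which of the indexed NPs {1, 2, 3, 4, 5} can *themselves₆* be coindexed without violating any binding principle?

*themselves* is an anaphor, so Principle A applies: it must be bound in its binding domain.
Binding domain of *themselves₆*: the embedded TP, whose subject is the candidates₃.
*the pilots₁* c-commands the anaphor but is outside its binding domain → cannot satisfy Principle A.
*the twins₂* c-commands the anaphor but is outside its binding domain → cannot satisfy Principle A.
*the candidates₃* c-commands the anaphor within its binding domain → licit binder.
*the engineers₄* does not c-command the anaphor → cannot bind it.
*the reviewers₅* does not c-command the anaphor → cannot bind it.

{3}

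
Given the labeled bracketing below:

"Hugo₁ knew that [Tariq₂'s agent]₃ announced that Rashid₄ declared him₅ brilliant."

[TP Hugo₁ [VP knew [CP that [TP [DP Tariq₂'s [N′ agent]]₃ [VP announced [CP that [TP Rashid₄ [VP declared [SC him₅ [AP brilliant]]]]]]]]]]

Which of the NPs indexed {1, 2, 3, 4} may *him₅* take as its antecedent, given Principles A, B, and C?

{1, 2, 3}

*him* is a pronoun, so Principle B applies: it must be free in its binding domain.
Binding domain of *him₅*: the embedded TP, whose subject is Rashid₄.
*Hugo₁* c-commands the pronoun but from outside its binding domain, and is not c-commanded by it → coindexation permitted.
*Tariq₂* and the pronoun do not c-command one another → neither Principle B nor Principle C is at stake; coindexation permitted.
*[Tariq₂'s agent]₃* c-commands the pronoun but from outside its binding domain, and is not c-commanded by it → coindexation permitted.
*Rashid₄* c-commands the pronoun within its binding domain → coindexation would violate Principle B.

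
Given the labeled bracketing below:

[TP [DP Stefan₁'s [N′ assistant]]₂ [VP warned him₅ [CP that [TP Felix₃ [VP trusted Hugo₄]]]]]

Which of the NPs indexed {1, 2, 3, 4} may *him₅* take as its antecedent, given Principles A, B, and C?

{1}

*him* is a pronoun, so Principle B applies: it must be free in its binding domain.
Binding domain of *him₅*: the matrix TP, whose subject is [Stefan₁'s assistant]₂.
*Stefan₁* and the pronoun do not c-command one another → neither Principle B nor Principle C is at stake; coindexation permitted.
*[Stefan₁'s assistant]₂* c-commands the pronoun within its binding domain → coindexation would violate Principle B.
*Felix₃*: the pronoun c-commands this R-expression → coindexation would violate Principle C on *Felix₃*.
*Hugo₄*: the pronoun c-commands this R-expression → coindexation would violate Principle C on *Hugo₄*.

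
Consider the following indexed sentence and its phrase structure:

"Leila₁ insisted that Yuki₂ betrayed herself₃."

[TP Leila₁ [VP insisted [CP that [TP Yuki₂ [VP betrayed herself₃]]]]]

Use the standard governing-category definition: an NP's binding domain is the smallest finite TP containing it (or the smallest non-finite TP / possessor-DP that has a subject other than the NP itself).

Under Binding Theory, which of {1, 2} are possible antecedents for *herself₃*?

*herself* is an anaphor, so Principle A applies: it must be bound in its binding domain.
Binding domain of *herself₃*: the embedded TP, whose subject is Yuki₂.
*Leila₁* c-commands the anaphor but is outside its binding domain → cannot satisfy Principle A.
*Yuki₂* c-commands the anaphor within its binding domain → licit binder.

{2}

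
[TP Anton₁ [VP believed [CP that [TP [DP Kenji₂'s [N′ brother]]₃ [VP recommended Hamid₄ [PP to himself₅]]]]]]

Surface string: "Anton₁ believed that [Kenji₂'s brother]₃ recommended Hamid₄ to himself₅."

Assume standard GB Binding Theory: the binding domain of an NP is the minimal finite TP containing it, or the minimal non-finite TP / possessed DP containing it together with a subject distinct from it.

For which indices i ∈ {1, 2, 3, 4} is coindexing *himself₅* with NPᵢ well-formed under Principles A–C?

{3, 4}

*himself* is an anaphor, so Principle A applies: it must be bound in its binding domain.
Binding domain of *himself₅*: the embedded TP, whose subject is [Kenji₂'s brother]₃.
*Anton₁* c-commands the anaphor but is outside its binding domain → cannot satisfy Principle A.
*Kenji₂* does not c-command the anaphor → cannot bind it.
*[Kenji₂'s brother]₃* c-commands the anaphor within its binding domain → licit binder.
*Hamid₄* c-commands the anaphor within its binding domain → licit binder.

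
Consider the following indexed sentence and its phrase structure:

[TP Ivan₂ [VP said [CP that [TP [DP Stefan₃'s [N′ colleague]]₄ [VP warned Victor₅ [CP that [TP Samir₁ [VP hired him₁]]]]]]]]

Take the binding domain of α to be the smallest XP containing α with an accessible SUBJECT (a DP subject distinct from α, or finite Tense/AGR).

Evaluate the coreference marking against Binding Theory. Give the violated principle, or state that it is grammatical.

Principle B

The two coindexed NPs are *Samir₁* and *him₁*.
*him₁* is a pronoun. Its binding domain is the embedded TP, whose subject is Samir₁.
*Samir₁* c-commands it within that domain and carries the same index.
The pronoun is locally bound → Principle B violation.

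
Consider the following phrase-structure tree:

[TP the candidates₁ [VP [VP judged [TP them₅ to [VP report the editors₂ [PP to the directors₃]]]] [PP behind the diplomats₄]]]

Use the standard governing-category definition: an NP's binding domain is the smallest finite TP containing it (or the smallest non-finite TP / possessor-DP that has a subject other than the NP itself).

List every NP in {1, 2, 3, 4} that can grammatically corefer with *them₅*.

*them* is a pronoun, so Principle B applies: it must be free in its binding domain.
Binding domain of *them₅*: the matrix TP, whose subject is the candidates₁.
*the candidates₁* c-commands the pronoun within its binding domain → coindexation would violate Principle B.
*the editors₂*: the pronoun c-commands this R-expression → coindexation would violate Principle C on *the editors₂*.
*the directors₃*: the pronoun c-commands this R-expression → coindexation would violate Principle C on *the directors₃*.
*the diplomats₄* and the pronoun do not c-command one another → neither Principle B nor Principle C is at stake; coindexation permitted.

{4}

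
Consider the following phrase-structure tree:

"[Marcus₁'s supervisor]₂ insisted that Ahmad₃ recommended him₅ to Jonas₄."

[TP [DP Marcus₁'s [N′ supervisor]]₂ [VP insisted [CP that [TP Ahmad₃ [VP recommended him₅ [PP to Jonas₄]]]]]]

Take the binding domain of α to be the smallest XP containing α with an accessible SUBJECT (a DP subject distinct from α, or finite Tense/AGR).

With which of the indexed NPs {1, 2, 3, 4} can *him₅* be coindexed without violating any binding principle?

{1, 2}

*him* is a pronoun, so Principle B applies: it must be free in its binding domain.
Binding domain of *him₅*: the embedded TP, whose subject is Ahmad₃.
*Marcus₁* and the pronoun do not c-command one another → neither Principle B nor Principle C is at stake; coindexation permitted.
*[Marcus₁'s supervisor]₂* c-commands the pronoun but from outside its binding domain, and is not c-commanded by it → coindexation permitted.
*Ahmad₃* c-commands the pronoun within its binding domain → coindexation would violate Principle B.
*Jonas₄*: the pronoun c-commands this R-expression → coindexation would violate Principle C on *Jonas₄*.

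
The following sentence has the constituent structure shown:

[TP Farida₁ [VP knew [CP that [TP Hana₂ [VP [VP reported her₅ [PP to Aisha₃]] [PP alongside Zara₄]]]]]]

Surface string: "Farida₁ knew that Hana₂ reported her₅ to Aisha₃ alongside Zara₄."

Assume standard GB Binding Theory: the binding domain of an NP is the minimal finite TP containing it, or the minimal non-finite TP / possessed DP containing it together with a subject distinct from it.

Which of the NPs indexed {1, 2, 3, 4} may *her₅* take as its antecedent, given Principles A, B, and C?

{1, 4}

*her* is a pronoun, so Principle B applies: it must be free in its binding domain.
Binding domain of *her₅*: the embedded TP, whose subject is Hana₂.
*Farida₁* c-commands the pronoun but from outside its binding domain, and is not c-commanded by it → coindexation permitted.
*Hana₂* c-commands the pronoun within its binding domain → coindexation would violate Principle B.
*Aisha₃*: the pronoun c-commands this R-expression → coindexation would violate Principle C on *Aisha₃*.
*Zara₄* and the pronoun do not c-command one another → neither Principle B nor Principle C is at stake; coindexation permitted.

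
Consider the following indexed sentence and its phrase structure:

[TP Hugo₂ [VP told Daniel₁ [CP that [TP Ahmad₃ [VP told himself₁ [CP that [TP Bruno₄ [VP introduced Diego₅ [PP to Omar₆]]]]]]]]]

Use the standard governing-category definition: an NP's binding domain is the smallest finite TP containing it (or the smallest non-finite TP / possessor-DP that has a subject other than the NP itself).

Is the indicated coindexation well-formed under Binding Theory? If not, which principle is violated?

The two coindexed NPs are *Daniel₁* and *himself₁*.
*himself₁* is an anaphor. Principle A requires it to be bound within its binding domain — the embedded TP, whose subject is Ahmad₃.
Within that domain it is c-commanded by *Ahmad₃*, which does not share its index.
*Daniel₁* does c-command the anaphor, but from outside its binding domain.
The anaphor is unbound in its domain → Principle A violation.

Principle A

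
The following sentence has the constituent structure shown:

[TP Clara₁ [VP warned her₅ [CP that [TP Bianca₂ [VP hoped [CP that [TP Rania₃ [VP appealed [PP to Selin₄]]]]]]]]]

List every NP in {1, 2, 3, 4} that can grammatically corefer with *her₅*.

*her* is a pronoun, so Principle B applies: it must be free in its binding domain.
Binding domain of *her₅*: the matrix TP, whose subject is Clara₁.
*Clara₁* c-commands the pronoun within its binding domain → coindexation would violate Principle B.
*Bianca₂*: the pronoun c-commands this R-expression → coindexation would violate Principle C on *Bianca₂*.
*Rania₃*: the pronoun c-commands this R-expression → coindexation would violate Principle C on *Rania₃*.
*Selin₄*: the pronoun c-commands this R-expression → coindexation would violate Principle C on *Selin₄*.

none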